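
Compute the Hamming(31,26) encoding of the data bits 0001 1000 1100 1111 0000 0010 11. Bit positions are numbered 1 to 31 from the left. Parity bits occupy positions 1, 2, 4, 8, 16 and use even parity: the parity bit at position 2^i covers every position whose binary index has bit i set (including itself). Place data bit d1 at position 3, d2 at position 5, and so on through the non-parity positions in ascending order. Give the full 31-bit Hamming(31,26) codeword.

0000001010001101011110000001011

Place data bits at non-power-of-two positions: b3=0, b5=0, b6=0, b7=1, b9=1, b10=0, b11=0, b12=0, b13=1, b14=1, b15=0, b17=0, b18=1, b19=1, b20=1, b21=1, b22=0, b23=0, b24=0, b25=0, b26=0, b27=0, b28=1, b29=0, b30=1, b31=1.
p1 = XOR of data positions {3,5,7,9,11,13,15,17,19,21,23,25,27,29,31} = 0⊕0⊕1⊕1⊕0⊕1⊕0⊕0⊕1⊕1⊕0⊕0⊕0⊕0⊕1 = 0
p2 = XOR of data positions {3,6,7,10,11,14,15,18,19,22,23,26,27,30,31} = 0⊕0⊕1⊕0⊕0⊕1⊕0⊕1⊕1⊕0⊕0⊕0⊕0⊕1⊕1 = 0
p4 = XOR of data positions {5,6,7,12,13,14,15,20,21,22,23,28,29,30,31} = 0⊕0⊕1⊕0⊕1⊕1⊕0⊕1⊕1⊕0⊕0⊕1⊕0⊕1⊕1 = 0
p8 = XOR of data positions {9,10,11,12,13,14,15,24,25,26,27,28,29,30,31} = 1⊕0⊕0⊕0⊕1⊕1⊕0⊕0⊕0⊕0⊕0⊕1⊕0⊕1⊕1 = 0
p16 = XOR of data positions {17,18,19,20,21,22,23,24,25,26,27,28,29,30,31} = 0⊕1⊕1⊕1⊕1⊕0⊕0⊕0⊕0⊕0⊕0⊕1⊕0⊕1⊕1 = 1
Codeword b1..b31 = 0000001010001101011110000001011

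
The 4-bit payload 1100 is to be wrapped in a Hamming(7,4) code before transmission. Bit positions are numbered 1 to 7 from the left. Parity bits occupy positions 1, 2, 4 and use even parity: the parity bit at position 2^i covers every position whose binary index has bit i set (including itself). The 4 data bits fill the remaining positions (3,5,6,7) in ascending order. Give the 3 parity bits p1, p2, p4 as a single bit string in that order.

Place data bits at non-power-of-two positions: b3=1, b5=1, b6=0, b7=0.
p1 = XOR of data positions {3,5,7} = 1⊕1⊕0 = 0
p2 = XOR of data positions {3,6,7} = 1⊕0⊕0 = 1
p4 = XOR of data positions {5,6,7} = 1⊕0⊕0 = 1
Parity bits p1,p2,p4 = 011

011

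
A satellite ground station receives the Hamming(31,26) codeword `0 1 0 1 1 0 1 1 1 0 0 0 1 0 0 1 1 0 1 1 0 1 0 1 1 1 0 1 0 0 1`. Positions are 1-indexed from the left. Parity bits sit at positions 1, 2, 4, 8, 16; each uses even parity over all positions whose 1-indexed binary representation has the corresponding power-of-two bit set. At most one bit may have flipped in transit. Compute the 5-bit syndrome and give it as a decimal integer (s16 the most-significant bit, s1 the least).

s1: b1⊕b3⊕b5⊕b7⊕b9⊕b11⊕b13⊕b15⊕b17⊕b19⊕b21⊕b23⊕b25⊕b27⊕b29⊕b31 = 0⊕0⊕1⊕1⊕1⊕0⊕1⊕0⊕1⊕1⊕0⊕0⊕1⊕0⊕0⊕1 = 0
s2: b2⊕b3⊕b6⊕b7⊕b10⊕b11⊕b14⊕b15⊕b18⊕b19⊕b22⊕b23⊕b26⊕b27⊕b30⊕b31 = 1⊕0⊕0⊕1⊕0⊕0⊕0⊕0⊕0⊕1⊕1⊕0⊕1⊕0⊕0⊕1 = 0
s4: b4⊕b5⊕b6⊕b7⊕b12⊕b13⊕b14⊕b15⊕b20⊕b21⊕b22⊕b23⊕b28⊕b29⊕b30⊕b31 = 1⊕1⊕0⊕1⊕0⊕1⊕0⊕0⊕1⊕0⊕1⊕0⊕1⊕0⊕0⊕1 = 0
s8: b8⊕b9⊕b10⊕b11⊕b12⊕b13⊕b14⊕b15⊕b24⊕b25⊕b26⊕b27⊕b28⊕b29⊕b30⊕b31 = 1⊕1⊕0⊕0⊕0⊕1⊕0⊕0⊕1⊕1⊕1⊕0⊕1⊕0⊕0⊕1 = 0
s16: b16⊕b17⊕b18⊕b19⊕b20⊕b21⊕b22⊕b23⊕b24⊕b25⊕b26⊕b27⊕b28⊕b29⊕b30⊕b31 = 1⊕1⊕0⊕1⊕1⊕0⊕1⊕0⊕1⊕1⊕1⊕0⊕1⊕0⊕0⊕1 = 0
Syndrome (s16...s1) = 00000 → position 0 (no error).

0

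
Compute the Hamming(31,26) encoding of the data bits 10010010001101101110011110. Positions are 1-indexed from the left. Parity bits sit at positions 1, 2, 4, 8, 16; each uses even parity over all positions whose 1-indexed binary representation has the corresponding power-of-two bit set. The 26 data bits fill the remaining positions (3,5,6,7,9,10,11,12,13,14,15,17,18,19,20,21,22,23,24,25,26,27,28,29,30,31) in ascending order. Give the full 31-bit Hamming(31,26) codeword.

Place data bits at non-power-of-two positions: b3=1, b5=0, b6=0, b7=1, b9=0, b10=0, b11=1, b12=0, b13=0, b14=0, b15=1, b17=1, b18=0, b19=1, b20=1, b21=0, b22=1, b23=1, b24=1, b25=0, b26=0, b27=1, b28=1, b29=1, b30=1, b31=0.
p1 = XOR of data positions {3,5,7,9,11,13,15,17,19,21,23,25,27,29,31} = 1⊕0⊕1⊕0⊕1⊕0⊕1⊕1⊕1⊕0⊕1⊕0⊕1⊕1⊕0 = 1
p2 = XOR of data positions {3,6,7,10,11,14,15,18,19,22,23,26,27,30,31} = 1⊕0⊕1⊕0⊕1⊕0⊕1⊕0⊕1⊕1⊕1⊕0⊕1⊕1⊕0 = 1
p4 = XOR of data positions {5,6,7,12,13,14,15,20,21,22,23,28,29,30,31} = 0⊕0⊕1⊕0⊕0⊕0⊕1⊕1⊕0⊕1⊕1⊕1⊕1⊕1⊕0 = 0
p8 = XOR of data positions {9,10,11,12,13,14,15,24,25,26,27,28,29,30,31} = 0⊕0⊕1⊕0⊕0⊕0⊕1⊕1⊕0⊕0⊕1⊕1⊕1⊕1⊕0 = 1
p16 = XOR of data positions {17,18,19,20,21,22,23,24,25,26,27,28,29,30,31} = 1⊕0⊕1⊕1⊕0⊕1⊕1⊕1⊕0⊕0⊕1⊕1⊕1⊕1⊕0 = 0
Codeword b1..b31 = 1110001100100010101101110011110

1110001100100010101101110011110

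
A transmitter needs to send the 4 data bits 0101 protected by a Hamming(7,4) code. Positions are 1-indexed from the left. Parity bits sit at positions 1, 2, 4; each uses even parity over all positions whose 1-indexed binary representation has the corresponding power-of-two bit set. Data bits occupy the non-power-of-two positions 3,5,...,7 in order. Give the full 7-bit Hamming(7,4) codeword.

Place data bits at non-power-of-two positions: b3=0, b5=1, b6=0, b7=1.
p1 = XOR of data positions {3,5,7} = 0⊕1⊕1 = 0
p2 = XOR of data positions {3,6,7} = 0⊕0⊕1 = 1
p4 = XOR of data positions {5,6,7} = 1⊕0⊕1 = 0
Codeword b1..b7 = 0100101

0100101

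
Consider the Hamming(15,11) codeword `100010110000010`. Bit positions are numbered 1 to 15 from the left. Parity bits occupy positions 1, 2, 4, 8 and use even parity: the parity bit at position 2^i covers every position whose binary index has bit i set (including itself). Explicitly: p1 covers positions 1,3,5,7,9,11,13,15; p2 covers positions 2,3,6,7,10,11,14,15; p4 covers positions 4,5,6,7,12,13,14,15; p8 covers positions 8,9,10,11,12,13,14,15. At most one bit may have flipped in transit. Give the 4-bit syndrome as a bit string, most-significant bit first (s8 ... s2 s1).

0101

s1: b1⊕b3⊕b5⊕b7⊕b9⊕b11⊕b13⊕b15 = 1⊕0⊕1⊕1⊕0⊕0⊕0⊕0 = 1
s2: b2⊕b3⊕b6⊕b7⊕b10⊕b11⊕b14⊕b15 = 0⊕0⊕0⊕1⊕0⊕0⊕1⊕0 = 0
s4: b4⊕b5⊕b6⊕b7⊕b12⊕b13⊕b14⊕b15 = 0⊕1⊕0⊕1⊕0⊕0⊕1⊕0 = 1
s8: b8⊕b9⊕b10⊕b11⊕b12⊕b13⊕b14⊕b15 = 1⊕0⊕0⊕0⊕0⊕0⊕1⊕0 = 0
Syndrome (s8...s1) = 0101 → position 5.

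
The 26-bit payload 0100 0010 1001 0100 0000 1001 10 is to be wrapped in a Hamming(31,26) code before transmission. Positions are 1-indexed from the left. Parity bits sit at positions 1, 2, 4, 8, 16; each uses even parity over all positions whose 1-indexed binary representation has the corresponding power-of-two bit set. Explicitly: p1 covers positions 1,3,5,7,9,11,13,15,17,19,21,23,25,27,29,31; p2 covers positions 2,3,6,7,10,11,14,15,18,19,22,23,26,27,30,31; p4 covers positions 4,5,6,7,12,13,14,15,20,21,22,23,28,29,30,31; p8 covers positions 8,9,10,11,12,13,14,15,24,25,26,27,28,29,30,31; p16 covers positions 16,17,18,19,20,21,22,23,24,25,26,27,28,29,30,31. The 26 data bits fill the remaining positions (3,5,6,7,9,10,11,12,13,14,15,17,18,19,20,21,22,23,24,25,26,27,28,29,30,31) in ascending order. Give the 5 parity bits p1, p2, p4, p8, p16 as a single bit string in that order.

Place data bits at non-power-of-two positions: b3=0, b5=1, b6=0, b7=0, b9=0, b10=0, b11=1, b12=0, b13=1, b14=0, b15=0, b17=1, b18=0, b19=1, b20=0, b21=0, b22=0, b23=0, b24=0, b25=0, b26=1, b27=0, b28=0, b29=1, b30=1, b31=0.
p1 = XOR of data positions {3,5,7,9,11,13,15,17,19,21,23,25,27,29,31} = 0⊕1⊕0⊕0⊕1⊕1⊕0⊕1⊕1⊕0⊕0⊕0⊕0⊕1⊕0 = 0
p2 = XOR of data positions {3,6,7,10,11,14,15,18,19,22,23,26,27,30,31} = 0⊕0⊕0⊕0⊕1⊕0⊕0⊕0⊕1⊕0⊕0⊕1⊕0⊕1⊕0 = 0
p4 = XOR of data positions {5,6,7,12,13,14,15,20,21,22,23,28,29,30,31} = 1⊕0⊕0⊕0⊕1⊕0⊕0⊕0⊕0⊕0⊕0⊕0⊕1⊕1⊕0 = 0
p8 = XOR of data positions {9,10,11,12,13,14,15,24,25,26,27,28,29,30,31} = 0⊕0⊕1⊕0⊕1⊕0⊕0⊕0⊕0⊕1⊕0⊕0⊕1⊕1⊕0 = 1
p16 = XOR of data positions {17,18,19,20,21,22,23,24,25,26,27,28,29,30,31} = 1⊕0⊕1⊕0⊕0⊕0⊕0⊕0⊕0⊕1⊕0⊕0⊕1⊕1⊕0 = 1
Parity bits p1,p2,p4,p8,p16 = 00011

00011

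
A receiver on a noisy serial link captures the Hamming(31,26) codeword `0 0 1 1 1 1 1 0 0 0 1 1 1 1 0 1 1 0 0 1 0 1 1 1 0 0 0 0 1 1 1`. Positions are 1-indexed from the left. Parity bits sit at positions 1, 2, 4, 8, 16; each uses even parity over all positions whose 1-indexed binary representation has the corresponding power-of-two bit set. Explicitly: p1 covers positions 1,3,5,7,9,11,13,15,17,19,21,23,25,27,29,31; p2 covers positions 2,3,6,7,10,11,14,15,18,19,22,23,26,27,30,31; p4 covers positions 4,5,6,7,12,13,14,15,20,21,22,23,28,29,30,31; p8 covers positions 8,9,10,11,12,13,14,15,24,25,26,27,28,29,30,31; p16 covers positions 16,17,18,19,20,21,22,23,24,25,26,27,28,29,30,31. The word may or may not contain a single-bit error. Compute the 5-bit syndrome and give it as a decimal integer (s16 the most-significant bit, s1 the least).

s1: b1⊕b3⊕b5⊕b7⊕b9⊕b11⊕b13⊕b15⊕b17⊕b19⊕b21⊕b23⊕b25⊕b27⊕b29⊕b31 = 0⊕1⊕1⊕1⊕0⊕1⊕1⊕0⊕1⊕0⊕0⊕1⊕0⊕0⊕1⊕1 = 1
s2: b2⊕b3⊕b6⊕b7⊕b10⊕b11⊕b14⊕b15⊕b18⊕b19⊕b22⊕b23⊕b26⊕b27⊕b30⊕b31 = 0⊕1⊕1⊕1⊕0⊕1⊕1⊕0⊕0⊕0⊕1⊕1⊕0⊕0⊕1⊕1 = 1
s4: b4⊕b5⊕b6⊕b7⊕b12⊕b13⊕b14⊕b15⊕b20⊕b21⊕b22⊕b23⊕b28⊕b29⊕b30⊕b31 = 1⊕1⊕1⊕1⊕1⊕1⊕1⊕0⊕1⊕0⊕1⊕1⊕0⊕1⊕1⊕1 = 1
s8: b8⊕b9⊕b10⊕b11⊕b12⊕b13⊕b14⊕b15⊕b24⊕b25⊕b26⊕b27⊕b28⊕b29⊕b30⊕b31 = 0⊕0⊕0⊕1⊕1⊕1⊕1⊕0⊕1⊕0⊕0⊕0⊕0⊕1⊕1⊕1 = 0
s16: b16⊕b17⊕b18⊕b19⊕b20⊕b21⊕b22⊕b23⊕b24⊕b25⊕b26⊕b27⊕b28⊕b29⊕b30⊕b31 = 1⊕1⊕0⊕0⊕1⊕0⊕1⊕1⊕1⊕0⊕0⊕0⊕0⊕1⊕1⊕1 = 1
Syndrome (s16...s1) = 10111 → position 23.

23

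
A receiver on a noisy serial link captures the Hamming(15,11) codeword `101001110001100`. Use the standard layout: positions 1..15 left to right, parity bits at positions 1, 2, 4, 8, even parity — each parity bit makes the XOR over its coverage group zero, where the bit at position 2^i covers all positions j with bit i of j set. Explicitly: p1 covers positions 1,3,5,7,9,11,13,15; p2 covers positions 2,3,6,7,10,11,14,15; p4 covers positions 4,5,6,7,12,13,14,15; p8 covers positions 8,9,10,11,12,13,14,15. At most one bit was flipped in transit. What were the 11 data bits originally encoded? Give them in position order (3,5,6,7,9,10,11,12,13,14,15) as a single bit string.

s1: b1⊕b3⊕b5⊕b7⊕b9⊕b11⊕b13⊕b15 = 1⊕1⊕0⊕1⊕0⊕0⊕1⊕0 = 0
s2: b2⊕b3⊕b6⊕b7⊕b10⊕b11⊕b14⊕b15 = 0⊕1⊕1⊕1⊕0⊕0⊕0⊕0 = 1
s4: b4⊕b5⊕b6⊕b7⊕b12⊕b13⊕b14⊕b15 = 0⊕0⊕1⊕1⊕1⊕1⊕0⊕0 = 0
s8: b8⊕b9⊕b10⊕b11⊕b12⊕b13⊕b14⊕b15 = 1⊕0⊕0⊕0⊕1⊕1⊕0⊕0 = 1
Syndrome (s8...s1) = 1010 → position 10.
Flip bit 10: corrected codeword = 101001110101100
Data bits at positions 3,5,6,7,9,10,11,12,13,14,15: 10110101100

10110101100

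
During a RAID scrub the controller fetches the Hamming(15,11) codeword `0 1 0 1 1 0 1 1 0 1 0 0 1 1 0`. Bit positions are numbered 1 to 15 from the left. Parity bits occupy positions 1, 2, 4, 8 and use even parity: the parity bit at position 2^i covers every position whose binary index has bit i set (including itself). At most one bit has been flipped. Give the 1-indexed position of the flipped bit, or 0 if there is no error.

5

s1: b1⊕b3⊕b5⊕b7⊕b9⊕b11⊕b13⊕b15 = 0⊕0⊕1⊕1⊕0⊕0⊕1⊕0 = 1
s2: b2⊕b3⊕b6⊕b7⊕b10⊕b11⊕b14⊕b15 = 1⊕0⊕0⊕1⊕1⊕0⊕1⊕0 = 0
s4: b4⊕b5⊕b6⊕b7⊕b12⊕b13⊕b14⊕b15 = 1⊕1⊕0⊕1⊕0⊕1⊕1⊕0 = 1
s8: b8⊕b9⊕b10⊕b11⊕b12⊕b13⊕b14⊕b15 = 1⊕0⊕1⊕0⊕0⊕1⊕1⊕0 = 0
Syndrome (s8...s1) = 0101 → position 5.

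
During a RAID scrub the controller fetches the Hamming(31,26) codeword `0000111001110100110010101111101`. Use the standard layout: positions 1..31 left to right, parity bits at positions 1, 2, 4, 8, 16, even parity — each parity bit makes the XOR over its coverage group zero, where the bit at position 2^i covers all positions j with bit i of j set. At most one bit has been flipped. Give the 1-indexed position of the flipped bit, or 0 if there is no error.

0

s1: b1⊕b3⊕b5⊕b7⊕b9⊕b11⊕b13⊕b15⊕b17⊕b19⊕b21⊕b23⊕b25⊕b27⊕b29⊕b31 = 0⊕0⊕1⊕1⊕0⊕1⊕0⊕0⊕1⊕0⊕1⊕1⊕1⊕1⊕1⊕1 = 0
s2: b2⊕b3⊕b6⊕b7⊕b10⊕b11⊕b14⊕b15⊕b18⊕b19⊕b22⊕b23⊕b26⊕b27⊕b30⊕b31 = 0⊕0⊕1⊕1⊕1⊕1⊕1⊕0⊕1⊕0⊕0⊕1⊕1⊕1⊕0⊕1 = 0
s4: b4⊕b5⊕b6⊕b7⊕b12⊕b13⊕b14⊕b15⊕b20⊕b21⊕b22⊕b23⊕b28⊕b29⊕b30⊕b31 = 0⊕1⊕1⊕1⊕1⊕0⊕1⊕0⊕0⊕1⊕0⊕1⊕1⊕1⊕0⊕1 = 0
s8: b8⊕b9⊕b10⊕b11⊕b12⊕b13⊕b14⊕b15⊕b24⊕b25⊕b26⊕b27⊕b28⊕b29⊕b30⊕b31 = 0⊕0⊕1⊕1⊕1⊕0⊕1⊕0⊕0⊕1⊕1⊕1⊕1⊕1⊕0⊕1 = 0
s16: b16⊕b17⊕b18⊕b19⊕b20⊕b21⊕b22⊕b23⊕b24⊕b25⊕b26⊕b27⊕b28⊕b29⊕b30⊕b31 = 0⊕1⊕1⊕0⊕0⊕1⊕0⊕1⊕0⊕1⊕1⊕1⊕1⊕1⊕0⊕1 = 0
Syndrome (s16...s1) = 00000 → position 0 (no error).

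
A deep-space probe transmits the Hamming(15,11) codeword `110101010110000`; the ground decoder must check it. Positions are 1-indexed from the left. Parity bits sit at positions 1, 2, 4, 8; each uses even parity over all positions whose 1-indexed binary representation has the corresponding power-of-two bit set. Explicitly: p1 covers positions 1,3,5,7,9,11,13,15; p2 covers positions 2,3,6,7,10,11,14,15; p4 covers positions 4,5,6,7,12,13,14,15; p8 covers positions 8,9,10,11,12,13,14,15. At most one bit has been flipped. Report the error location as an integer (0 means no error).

8

s1: b1⊕b3⊕b5⊕b7⊕b9⊕b11⊕b13⊕b15 = 1⊕0⊕0⊕0⊕0⊕1⊕0⊕0 = 0
s2: b2⊕b3⊕b6⊕b7⊕b10⊕b11⊕b14⊕b15 = 1⊕0⊕1⊕0⊕1⊕1⊕0⊕0 = 0
s4: b4⊕b5⊕b6⊕b7⊕b12⊕b13⊕b14⊕b15 = 1⊕0⊕1⊕0⊕0⊕0⊕0⊕0 = 0
s8: b8⊕b9⊕b10⊕b11⊕b12⊕b13⊕b14⊕b15 = 1⊕0⊕1⊕1⊕0⊕0⊕0⊕0 = 1
Syndrome (s8...s1) = 1000 → position 8.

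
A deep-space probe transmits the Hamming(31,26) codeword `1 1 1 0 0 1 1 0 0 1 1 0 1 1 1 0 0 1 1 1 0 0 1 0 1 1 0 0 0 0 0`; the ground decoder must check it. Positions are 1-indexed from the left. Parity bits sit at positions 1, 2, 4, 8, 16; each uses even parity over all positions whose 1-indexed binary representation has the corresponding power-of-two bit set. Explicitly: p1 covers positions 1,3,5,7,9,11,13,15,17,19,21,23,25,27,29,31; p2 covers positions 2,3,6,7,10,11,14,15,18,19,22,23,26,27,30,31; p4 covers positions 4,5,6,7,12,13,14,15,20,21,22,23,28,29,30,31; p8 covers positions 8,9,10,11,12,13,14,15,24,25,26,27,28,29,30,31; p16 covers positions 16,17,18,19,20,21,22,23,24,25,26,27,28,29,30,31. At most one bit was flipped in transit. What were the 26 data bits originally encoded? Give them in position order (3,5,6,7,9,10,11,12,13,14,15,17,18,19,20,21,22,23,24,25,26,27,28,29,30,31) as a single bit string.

10110110011011100101100000

s1: b1⊕b3⊕b5⊕b7⊕b9⊕b11⊕b13⊕b15⊕b17⊕b19⊕b21⊕b23⊕b25⊕b27⊕b29⊕b31 = 1⊕1⊕0⊕1⊕0⊕1⊕1⊕1⊕0⊕1⊕0⊕1⊕1⊕0⊕0⊕0 = 1
s2: b2⊕b3⊕b6⊕b7⊕b10⊕b11⊕b14⊕b15⊕b18⊕b19⊕b22⊕b23⊕b26⊕b27⊕b30⊕b31 = 1⊕1⊕1⊕1⊕1⊕1⊕1⊕1⊕1⊕1⊕0⊕1⊕1⊕0⊕0⊕0 = 0
s4: b4⊕b5⊕b6⊕b7⊕b12⊕b13⊕b14⊕b15⊕b20⊕b21⊕b22⊕b23⊕b28⊕b29⊕b30⊕b31 = 0⊕0⊕1⊕1⊕0⊕1⊕1⊕1⊕1⊕0⊕0⊕1⊕0⊕0⊕0⊕0 = 1
s8: b8⊕b9⊕b10⊕b11⊕b12⊕b13⊕b14⊕b15⊕b24⊕b25⊕b26⊕b27⊕b28⊕b29⊕b30⊕b31 = 0⊕0⊕1⊕1⊕0⊕1⊕1⊕1⊕0⊕1⊕1⊕0⊕0⊕0⊕0⊕0 = 1
s16: b16⊕b17⊕b18⊕b19⊕b20⊕b21⊕b22⊕b23⊕b24⊕b25⊕b26⊕b27⊕b28⊕b29⊕b30⊕b31 = 0⊕0⊕1⊕1⊕1⊕0⊕0⊕1⊕0⊕1⊕1⊕0⊕0⊕0⊕0⊕0 = 0
Syndrome (s16...s1) = 01101 → position 13.
Flip bit 13: corrected codeword = 1110011001100110011100101100000
Data bits at positions 3,5,6,7,9,10,11,12,13,14,15,17,18,19,20,21,22,23,24,25,26,27,28,29,30,31: 10110110011011100101100000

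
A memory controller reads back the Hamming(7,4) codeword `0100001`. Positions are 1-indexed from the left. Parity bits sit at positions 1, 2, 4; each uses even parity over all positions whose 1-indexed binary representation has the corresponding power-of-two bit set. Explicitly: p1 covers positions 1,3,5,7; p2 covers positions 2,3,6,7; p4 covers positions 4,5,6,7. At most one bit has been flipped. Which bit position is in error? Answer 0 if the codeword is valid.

5

s1: b1⊕b3⊕b5⊕b7 = 0⊕0⊕0⊕1 = 1
s2: b2⊕b3⊕b6⊕b7 = 1⊕0⊕0⊕1 = 0
s4: b4⊕b5⊕b6⊕b7 = 0⊕0⊕0⊕1 = 1
Syndrome (s4...s1) = 101 → position 5.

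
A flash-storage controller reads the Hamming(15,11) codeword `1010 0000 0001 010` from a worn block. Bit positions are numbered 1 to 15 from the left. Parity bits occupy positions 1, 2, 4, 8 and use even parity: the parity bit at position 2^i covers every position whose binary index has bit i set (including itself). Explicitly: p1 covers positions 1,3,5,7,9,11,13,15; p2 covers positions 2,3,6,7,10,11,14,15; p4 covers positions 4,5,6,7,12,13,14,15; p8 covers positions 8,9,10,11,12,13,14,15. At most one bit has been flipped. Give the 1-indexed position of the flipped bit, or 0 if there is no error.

s1: b1⊕b3⊕b5⊕b7⊕b9⊕b11⊕b13⊕b15 = 1⊕1⊕0⊕0⊕0⊕0⊕0⊕0 = 0
s2: b2⊕b3⊕b6⊕b7⊕b10⊕b11⊕b14⊕b15 = 0⊕1⊕0⊕0⊕0⊕0⊕1⊕0 = 0
s4: b4⊕b5⊕b6⊕b7⊕b12⊕b13⊕b14⊕b15 = 0⊕0⊕0⊕0⊕1⊕0⊕1⊕0 = 0
s8: b8⊕b9⊕b10⊕b11⊕b12⊕b13⊕b14⊕b15 = 0⊕0⊕0⊕0⊕1⊕0⊕1⊕0 = 0
Syndrome (s8...s1) = 0000 → position 0 (no error).

0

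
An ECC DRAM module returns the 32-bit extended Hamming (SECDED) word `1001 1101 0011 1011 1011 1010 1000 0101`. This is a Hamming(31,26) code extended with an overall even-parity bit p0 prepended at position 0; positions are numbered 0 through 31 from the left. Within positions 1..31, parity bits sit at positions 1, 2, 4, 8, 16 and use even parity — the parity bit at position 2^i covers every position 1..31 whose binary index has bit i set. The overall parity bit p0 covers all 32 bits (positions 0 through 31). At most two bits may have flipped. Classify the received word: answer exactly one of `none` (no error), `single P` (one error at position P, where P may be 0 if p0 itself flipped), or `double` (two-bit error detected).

s1: b1⊕b3⊕b5⊕b7⊕b9⊕b11⊕b13⊕b15⊕b17⊕b19⊕b21⊕b23⊕b25⊕b27⊕b29⊕b31 = 0⊕1⊕1⊕1⊕0⊕1⊕0⊕1⊕0⊕1⊕0⊕0⊕0⊕0⊕1⊕1 = 0
s2: b2⊕b3⊕b6⊕b7⊕b10⊕b11⊕b14⊕b15⊕b18⊕b19⊕b22⊕b23⊕b26⊕b27⊕b30⊕b31 = 0⊕1⊕0⊕1⊕1⊕1⊕1⊕1⊕1⊕1⊕1⊕0⊕0⊕0⊕0⊕1 = 0
s4: b4⊕b5⊕b6⊕b7⊕b12⊕b13⊕b14⊕b15⊕b20⊕b21⊕b22⊕b23⊕b28⊕b29⊕b30⊕b31 = 1⊕1⊕0⊕1⊕1⊕0⊕1⊕1⊕1⊕0⊕1⊕0⊕0⊕1⊕0⊕1 = 0
s8: b8⊕b9⊕b10⊕b11⊕b12⊕b13⊕b14⊕b15⊕b24⊕b25⊕b26⊕b27⊕b28⊕b29⊕b30⊕b31 = 0⊕0⊕1⊕1⊕1⊕0⊕1⊕1⊕1⊕0⊕0⊕0⊕0⊕1⊕0⊕1 = 0
s16: b16⊕b17⊕b18⊕b19⊕b20⊕b21⊕b22⊕b23⊕b24⊕b25⊕b26⊕b27⊕b28⊕b29⊕b30⊕b31 = 1⊕0⊕1⊕1⊕1⊕0⊕1⊕0⊕1⊕0⊕0⊕0⊕0⊕1⊕0⊕1 = 0
Syndrome (s16...s1) = 00000 → position 0 (no error).
Overall parity (XOR of all 32 bits, including p0): 1⊕0⊕0⊕1⊕1⊕1⊕0⊕1⊕0⊕0⊕1⊕1⊕1⊕0⊕1⊕1⊕1⊕0⊕1⊕1⊕1⊕0⊕1⊕0⊕1⊕0⊕0⊕0⊕0⊕1⊕0⊕1 = 0
Overall=0, syndrome position=0 → no error.

none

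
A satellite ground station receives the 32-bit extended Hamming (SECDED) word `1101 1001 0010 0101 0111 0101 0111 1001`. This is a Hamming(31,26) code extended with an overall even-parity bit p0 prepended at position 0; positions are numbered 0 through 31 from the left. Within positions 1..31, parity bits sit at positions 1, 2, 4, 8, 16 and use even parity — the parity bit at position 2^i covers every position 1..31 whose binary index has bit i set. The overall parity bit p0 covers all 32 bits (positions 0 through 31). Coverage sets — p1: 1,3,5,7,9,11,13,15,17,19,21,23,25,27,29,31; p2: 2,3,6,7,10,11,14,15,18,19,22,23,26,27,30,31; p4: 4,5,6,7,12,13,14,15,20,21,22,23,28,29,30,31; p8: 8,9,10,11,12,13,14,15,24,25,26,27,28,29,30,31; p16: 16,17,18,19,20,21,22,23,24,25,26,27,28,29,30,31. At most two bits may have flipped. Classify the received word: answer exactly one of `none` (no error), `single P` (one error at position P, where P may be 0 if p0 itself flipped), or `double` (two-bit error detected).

none

s1: b1⊕b3⊕b5⊕b7⊕b9⊕b11⊕b13⊕b15⊕b17⊕b19⊕b21⊕b23⊕b25⊕b27⊕b29⊕b31 = 1⊕1⊕0⊕1⊕0⊕0⊕1⊕1⊕1⊕1⊕1⊕1⊕1⊕1⊕0⊕1 = 0
s2: b2⊕b3⊕b6⊕b7⊕b10⊕b11⊕b14⊕b15⊕b18⊕b19⊕b22⊕b23⊕b26⊕b27⊕b30⊕b31 = 0⊕1⊕0⊕1⊕1⊕0⊕0⊕1⊕1⊕1⊕0⊕1⊕1⊕1⊕0⊕1 = 0
s4: b4⊕b5⊕b6⊕b7⊕b12⊕b13⊕b14⊕b15⊕b20⊕b21⊕b22⊕b23⊕b28⊕b29⊕b30⊕b31 = 1⊕0⊕0⊕1⊕0⊕1⊕0⊕1⊕0⊕1⊕0⊕1⊕1⊕0⊕0⊕1 = 0
s8: b8⊕b9⊕b10⊕b11⊕b12⊕b13⊕b14⊕b15⊕b24⊕b25⊕b26⊕b27⊕b28⊕b29⊕b30⊕b31 = 0⊕0⊕1⊕0⊕0⊕1⊕0⊕1⊕0⊕1⊕1⊕1⊕1⊕0⊕0⊕1 = 0
s16: b16⊕b17⊕b18⊕b19⊕b20⊕b21⊕b22⊕b23⊕b24⊕b25⊕b26⊕b27⊕b28⊕b29⊕b30⊕b31 = 0⊕1⊕1⊕1⊕0⊕1⊕0⊕1⊕0⊕1⊕1⊕1⊕1⊕0⊕0⊕1 = 0
Syndrome (s16...s1) = 00000 → position 0 (no error).
Overall parity (XOR of all 32 bits, including p0): 1⊕1⊕0⊕1⊕1⊕0⊕0⊕1⊕0⊕0⊕1⊕0⊕0⊕1⊕0⊕1⊕0⊕1⊕1⊕1⊕0⊕1⊕0⊕1⊕0⊕1⊕1⊕1⊕1⊕0⊕0⊕1 = 0
Overall=0, syndrome position=0 → no error.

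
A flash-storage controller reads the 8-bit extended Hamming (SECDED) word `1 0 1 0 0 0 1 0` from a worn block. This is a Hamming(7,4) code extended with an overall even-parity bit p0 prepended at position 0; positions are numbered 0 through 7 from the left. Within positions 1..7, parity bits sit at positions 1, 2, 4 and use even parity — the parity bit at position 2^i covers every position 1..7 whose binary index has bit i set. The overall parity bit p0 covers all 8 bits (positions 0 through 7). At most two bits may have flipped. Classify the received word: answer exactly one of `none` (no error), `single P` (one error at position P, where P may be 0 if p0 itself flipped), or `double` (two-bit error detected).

s1: b1⊕b3⊕b5⊕b7 = 0⊕0⊕0⊕0 = 0
s2: b2⊕b3⊕b6⊕b7 = 1⊕0⊕1⊕0 = 0
s4: b4⊕b5⊕b6⊕b7 = 0⊕0⊕1⊕0 = 1
Syndrome (s4...s1) = 100 → position 4.
Overall parity (XOR of all 8 bits, including p0): 1⊕0⊕1⊕0⊕0⊕0⊕1⊕0 = 1
Overall=1, syndrome position=4 → single-bit error at position 4.

single 4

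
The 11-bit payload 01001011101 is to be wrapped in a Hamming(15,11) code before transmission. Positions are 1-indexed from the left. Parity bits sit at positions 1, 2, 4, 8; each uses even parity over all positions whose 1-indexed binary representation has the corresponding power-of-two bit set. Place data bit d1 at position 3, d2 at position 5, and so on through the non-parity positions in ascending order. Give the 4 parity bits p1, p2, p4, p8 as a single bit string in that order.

Place data bits at non-power-of-two positions: b3=0, b5=1, b6=0, b7=0, b9=1, b10=0, b11=1, b12=1, b13=1, b14=0, b15=1.
p1 = XOR of data positions {3,5,7,9,11,13,15} = 0⊕1⊕0⊕1⊕1⊕1⊕1 = 1
p2 = XOR of data positions {3,6,7,10,11,14,15} = 0⊕0⊕0⊕0⊕1⊕0⊕1 = 0
p4 = XOR of data positions {5,6,7,12,13,14,15} = 1⊕0⊕0⊕1⊕1⊕0⊕1 = 0
p8 = XOR of data positions {9,10,11,12,13,14,15} = 1⊕0⊕1⊕1⊕1⊕0⊕1 = 1
Parity bits p1,p2,p4,p8 = 1001

1001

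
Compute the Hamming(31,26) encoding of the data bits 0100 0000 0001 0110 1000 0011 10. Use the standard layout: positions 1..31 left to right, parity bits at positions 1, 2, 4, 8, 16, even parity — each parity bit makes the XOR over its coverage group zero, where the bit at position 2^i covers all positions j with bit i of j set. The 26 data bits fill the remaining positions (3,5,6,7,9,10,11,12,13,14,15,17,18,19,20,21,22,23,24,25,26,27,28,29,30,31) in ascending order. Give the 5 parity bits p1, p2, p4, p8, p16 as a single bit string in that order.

Place data bits at non-power-of-two positions: b3=0, b5=1, b6=0, b7=0, b9=0, b10=0, b11=0, b12=0, b13=0, b14=0, b15=0, b17=1, b18=0, b19=1, b20=1, b21=0, b22=1, b23=0, b24=0, b25=0, b26=0, b27=0, b28=1, b29=1, b30=1, b31=0.
p1 = XOR of data positions {3,5,7,9,11,13,15,17,19,21,23,25,27,29,31} = 0⊕1⊕0⊕0⊕0⊕0⊕0⊕1⊕1⊕0⊕0⊕0⊕0⊕1⊕0 = 0
p2 = XOR of data positions {3,6,7,10,11,14,15,18,19,22,23,26,27,30,31} = 0⊕0⊕0⊕0⊕0⊕0⊕0⊕0⊕1⊕1⊕0⊕0⊕0⊕1⊕0 = 1
p4 = XOR of data positions {5,6,7,12,13,14,15,20,21,22,23,28,29,30,31} = 1⊕0⊕0⊕0⊕0⊕0⊕0⊕1⊕0⊕1⊕0⊕1⊕1⊕1⊕0 = 0
p8 = XOR of data positions {9,10,11,12,13,14,15,24,25,26,27,28,29,30,31} = 0⊕0⊕0⊕0⊕0⊕0⊕0⊕0⊕0⊕0⊕0⊕1⊕1⊕1⊕0 = 1
p16 = XOR of data positions {17,18,19,20,21,22,23,24,25,26,27,28,29,30,31} = 1⊕0⊕1⊕1⊕0⊕1⊕0⊕0⊕0⊕0⊕0⊕1⊕1⊕1⊕0 = 1
Parity bits p1,p2,p4,p8,p16 = 01011

01011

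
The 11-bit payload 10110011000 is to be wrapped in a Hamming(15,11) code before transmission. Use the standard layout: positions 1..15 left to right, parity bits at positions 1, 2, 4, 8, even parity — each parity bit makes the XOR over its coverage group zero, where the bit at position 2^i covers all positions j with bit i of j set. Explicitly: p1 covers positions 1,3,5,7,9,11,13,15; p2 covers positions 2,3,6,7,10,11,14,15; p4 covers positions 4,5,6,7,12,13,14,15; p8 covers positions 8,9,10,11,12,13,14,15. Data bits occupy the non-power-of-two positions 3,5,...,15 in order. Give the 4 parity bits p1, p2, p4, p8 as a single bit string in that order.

1010

Place data bits at non-power-of-two positions: b3=1, b5=0, b6=1, b7=1, b9=0, b10=0, b11=1, b12=1, b13=0, b14=0, b15=0.
p1 = XOR of data positions {3,5,7,9,11,13,15} = 1⊕0⊕1⊕0⊕1⊕0⊕0 = 1
p2 = XOR of data positions {3,6,7,10,11,14,15} = 1⊕1⊕1⊕0⊕1⊕0⊕0 = 0
p4 = XOR of data positions {5,6,7,12,13,14,15} = 0⊕1⊕1⊕1⊕0⊕0⊕0 = 1
p8 = XOR of data positions {9,10,11,12,13,14,15} = 0⊕0⊕1⊕1⊕0⊕0⊕0 = 0
Parity bits p1,p2,p4,p8 = 1010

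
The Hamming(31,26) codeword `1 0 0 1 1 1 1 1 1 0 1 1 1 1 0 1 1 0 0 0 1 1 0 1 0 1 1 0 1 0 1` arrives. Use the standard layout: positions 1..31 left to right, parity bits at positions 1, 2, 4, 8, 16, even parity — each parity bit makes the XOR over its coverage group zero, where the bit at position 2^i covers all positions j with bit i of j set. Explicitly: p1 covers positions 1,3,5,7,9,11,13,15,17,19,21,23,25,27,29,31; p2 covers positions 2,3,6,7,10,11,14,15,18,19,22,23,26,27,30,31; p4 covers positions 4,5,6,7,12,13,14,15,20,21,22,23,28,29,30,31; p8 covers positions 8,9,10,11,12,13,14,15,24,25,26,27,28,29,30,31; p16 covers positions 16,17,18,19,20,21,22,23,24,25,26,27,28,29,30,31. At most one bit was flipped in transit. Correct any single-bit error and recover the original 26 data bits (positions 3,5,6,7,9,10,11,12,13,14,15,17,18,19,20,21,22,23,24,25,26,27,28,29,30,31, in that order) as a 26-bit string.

s1: b1⊕b3⊕b5⊕b7⊕b9⊕b11⊕b13⊕b15⊕b17⊕b19⊕b21⊕b23⊕b25⊕b27⊕b29⊕b31 = 1⊕0⊕1⊕1⊕1⊕1⊕1⊕0⊕1⊕0⊕1⊕0⊕0⊕1⊕1⊕1 = 1
s2: b2⊕b3⊕b6⊕b7⊕b10⊕b11⊕b14⊕b15⊕b18⊕b19⊕b22⊕b23⊕b26⊕b27⊕b30⊕b31 = 0⊕0⊕1⊕1⊕0⊕1⊕1⊕0⊕0⊕0⊕1⊕0⊕1⊕1⊕0⊕1 = 0
s4: b4⊕b5⊕b6⊕b7⊕b12⊕b13⊕b14⊕b15⊕b20⊕b21⊕b22⊕b23⊕b28⊕b29⊕b30⊕b31 = 1⊕1⊕1⊕1⊕1⊕1⊕1⊕0⊕0⊕1⊕1⊕0⊕0⊕1⊕0⊕1 = 1
s8: b8⊕b9⊕b10⊕b11⊕b12⊕b13⊕b14⊕b15⊕b24⊕b25⊕b26⊕b27⊕b28⊕b29⊕b30⊕b31 = 1⊕1⊕0⊕1⊕1⊕1⊕1⊕0⊕1⊕0⊕1⊕1⊕0⊕1⊕0⊕1 = 1
s16: b16⊕b17⊕b18⊕b19⊕b20⊕b21⊕b22⊕b23⊕b24⊕b25⊕b26⊕b27⊕b28⊕b29⊕b30⊕b31 = 1⊕1⊕0⊕0⊕0⊕1⊕1⊕0⊕1⊕0⊕1⊕1⊕0⊕1⊕0⊕1 = 1
Syndrome (s16...s1) = 11101 → position 29.
Flip bit 29: corrected codeword = 1001111110111101100011010110001
Data bits at positions 3,5,6,7,9,10,11,12,13,14,15,17,18,19,20,21,22,23,24,25,26,27,28,29,30,31: 01111011110100011010110001

01111011110100011010110001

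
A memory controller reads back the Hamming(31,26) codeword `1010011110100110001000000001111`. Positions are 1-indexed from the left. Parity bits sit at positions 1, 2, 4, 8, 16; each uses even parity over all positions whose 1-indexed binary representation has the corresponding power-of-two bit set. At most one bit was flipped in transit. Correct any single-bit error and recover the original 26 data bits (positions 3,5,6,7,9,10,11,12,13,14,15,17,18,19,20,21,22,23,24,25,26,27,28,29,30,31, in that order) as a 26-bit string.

10111010011001000000011111

s1: b1⊕b3⊕b5⊕b7⊕b9⊕b11⊕b13⊕b15⊕b17⊕b19⊕b21⊕b23⊕b25⊕b27⊕b29⊕b31 = 1⊕1⊕0⊕1⊕1⊕1⊕0⊕1⊕0⊕1⊕0⊕0⊕0⊕0⊕1⊕1 = 1
s2: b2⊕b3⊕b6⊕b7⊕b10⊕b11⊕b14⊕b15⊕b18⊕b19⊕b22⊕b23⊕b26⊕b27⊕b30⊕b31 = 0⊕1⊕1⊕1⊕0⊕1⊕1⊕1⊕0⊕1⊕0⊕0⊕0⊕0⊕1⊕1 = 1
s4: b4⊕b5⊕b6⊕b7⊕b12⊕b13⊕b14⊕b15⊕b20⊕b21⊕b22⊕b23⊕b28⊕b29⊕b30⊕b31 = 0⊕0⊕1⊕1⊕0⊕0⊕1⊕1⊕0⊕0⊕0⊕0⊕1⊕1⊕1⊕1 = 0
s8: b8⊕b9⊕b10⊕b11⊕b12⊕b13⊕b14⊕b15⊕b24⊕b25⊕b26⊕b27⊕b28⊕b29⊕b30⊕b31 = 1⊕1⊕0⊕1⊕0⊕0⊕1⊕1⊕0⊕0⊕0⊕0⊕1⊕1⊕1⊕1 = 1
s16: b16⊕b17⊕b18⊕b19⊕b20⊕b21⊕b22⊕b23⊕b24⊕b25⊕b26⊕b27⊕b28⊕b29⊕b30⊕b31 = 0⊕0⊕0⊕1⊕0⊕0⊕0⊕0⊕0⊕0⊕0⊕0⊕1⊕1⊕1⊕1 = 1
Syndrome (s16...s1) = 11011 → position 27.
Flip bit 27: corrected codeword = 1010011110100110001000000011111
Data bits at positions 3,5,6,7,9,10,11,12,13,14,15,17,18,19,20,21,22,23,24,25,26,27,28,29,30,31: 10111010011001000000011111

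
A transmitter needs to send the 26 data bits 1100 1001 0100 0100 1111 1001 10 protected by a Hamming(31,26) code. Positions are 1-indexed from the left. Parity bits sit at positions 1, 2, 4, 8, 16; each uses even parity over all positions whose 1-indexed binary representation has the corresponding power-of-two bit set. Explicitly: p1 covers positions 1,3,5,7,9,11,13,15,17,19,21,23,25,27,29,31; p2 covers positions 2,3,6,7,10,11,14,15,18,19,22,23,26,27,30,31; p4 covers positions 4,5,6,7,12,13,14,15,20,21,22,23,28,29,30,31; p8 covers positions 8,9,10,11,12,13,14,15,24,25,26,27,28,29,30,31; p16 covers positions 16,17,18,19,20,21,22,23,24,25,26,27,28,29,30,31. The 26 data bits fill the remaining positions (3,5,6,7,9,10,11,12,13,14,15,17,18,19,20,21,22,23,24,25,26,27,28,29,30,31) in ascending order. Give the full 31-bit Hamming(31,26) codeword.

1111100010010100001001111100110

Place data bits at non-power-of-two positions: b3=1, b5=1, b6=0, b7=0, b9=1, b10=0, b11=0, b12=1, b13=0, b14=1, b15=0, b17=0, b18=0, b19=1, b20=0, b21=0, b22=1, b23=1, b24=1, b25=1, b26=1, b27=0, b28=0, b29=1, b30=1, b31=0.
p1 = XOR of data positions {3,5,7,9,11,13,15,17,19,21,23,25,27,29,31} = 1⊕1⊕0⊕1⊕0⊕0⊕0⊕0⊕1⊕0⊕1⊕1⊕0⊕1⊕0 = 1
p2 = XOR of data positions {3,6,7,10,11,14,15,18,19,22,23,26,27,30,31} = 1⊕0⊕0⊕0⊕0⊕1⊕0⊕0⊕1⊕1⊕1⊕1⊕0⊕1⊕0 = 1
p4 = XOR of data positions {5,6,7,12,13,14,15,20,21,22,23,28,29,30,31} = 1⊕0⊕0⊕1⊕0⊕1⊕0⊕0⊕0⊕1⊕1⊕0⊕1⊕1⊕0 = 1
p8 = XOR of data positions {9,10,11,12,13,14,15,24,25,26,27,28,29,30,31} = 1⊕0⊕0⊕1⊕0⊕1⊕0⊕1⊕1⊕1⊕0⊕0⊕1⊕1⊕0 = 0
p16 = XOR of data positions {17,18,19,20,21,22,23,24,25,26,27,28,29,30,31} = 0⊕0⊕1⊕0⊕0⊕1⊕1⊕1⊕1⊕1⊕0⊕0⊕1⊕1⊕0 = 0
Codeword b1..b31 = 1111100010010100001001111100110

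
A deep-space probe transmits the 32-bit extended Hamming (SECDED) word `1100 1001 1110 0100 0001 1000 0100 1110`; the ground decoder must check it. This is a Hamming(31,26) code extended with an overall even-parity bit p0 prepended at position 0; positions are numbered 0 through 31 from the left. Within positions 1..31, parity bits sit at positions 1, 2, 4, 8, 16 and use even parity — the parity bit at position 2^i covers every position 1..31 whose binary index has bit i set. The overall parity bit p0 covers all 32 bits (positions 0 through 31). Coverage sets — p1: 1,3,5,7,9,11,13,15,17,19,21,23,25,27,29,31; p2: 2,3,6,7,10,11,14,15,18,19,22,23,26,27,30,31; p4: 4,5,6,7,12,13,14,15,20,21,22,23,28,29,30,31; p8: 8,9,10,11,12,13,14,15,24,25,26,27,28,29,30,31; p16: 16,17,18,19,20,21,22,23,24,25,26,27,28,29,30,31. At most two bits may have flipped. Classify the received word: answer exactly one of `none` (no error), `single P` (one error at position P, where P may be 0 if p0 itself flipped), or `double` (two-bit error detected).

s1: b1⊕b3⊕b5⊕b7⊕b9⊕b11⊕b13⊕b15⊕b17⊕b19⊕b21⊕b23⊕b25⊕b27⊕b29⊕b31 = 1⊕0⊕0⊕1⊕1⊕0⊕1⊕0⊕0⊕1⊕0⊕0⊕1⊕0⊕1⊕0 = 1
s2: b2⊕b3⊕b6⊕b7⊕b10⊕b11⊕b14⊕b15⊕b18⊕b19⊕b22⊕b23⊕b26⊕b27⊕b30⊕b31 = 0⊕0⊕0⊕1⊕1⊕0⊕0⊕0⊕0⊕1⊕0⊕0⊕0⊕0⊕1⊕0 = 0
s4: b4⊕b5⊕b6⊕b7⊕b12⊕b13⊕b14⊕b15⊕b20⊕b21⊕b22⊕b23⊕b28⊕b29⊕b30⊕b31 = 1⊕0⊕0⊕1⊕0⊕1⊕0⊕0⊕1⊕0⊕0⊕0⊕1⊕1⊕1⊕0 = 1
s8: b8⊕b9⊕b10⊕b11⊕b12⊕b13⊕b14⊕b15⊕b24⊕b25⊕b26⊕b27⊕b28⊕b29⊕b30⊕b31 = 1⊕1⊕1⊕0⊕0⊕1⊕0⊕0⊕0⊕1⊕0⊕0⊕1⊕1⊕1⊕0 = 0
s16: b16⊕b17⊕b18⊕b19⊕b20⊕b21⊕b22⊕b23⊕b24⊕b25⊕b26⊕b27⊕b28⊕b29⊕b30⊕b31 = 0⊕0⊕0⊕1⊕1⊕0⊕0⊕0⊕0⊕1⊕0⊕0⊕1⊕1⊕1⊕0 = 0
Syndrome (s16...s1) = 00101 → position 5.
Overall parity (XOR of all 32 bits, including p0): 1⊕1⊕0⊕0⊕1⊕0⊕0⊕1⊕1⊕1⊕1⊕0⊕0⊕1⊕0⊕0⊕0⊕0⊕0⊕1⊕1⊕0⊕0⊕0⊕0⊕1⊕0⊕0⊕1⊕1⊕1⊕0 = 0
Overall=0, syndrome position=5 → double-bit error detected (uncorrectable).

double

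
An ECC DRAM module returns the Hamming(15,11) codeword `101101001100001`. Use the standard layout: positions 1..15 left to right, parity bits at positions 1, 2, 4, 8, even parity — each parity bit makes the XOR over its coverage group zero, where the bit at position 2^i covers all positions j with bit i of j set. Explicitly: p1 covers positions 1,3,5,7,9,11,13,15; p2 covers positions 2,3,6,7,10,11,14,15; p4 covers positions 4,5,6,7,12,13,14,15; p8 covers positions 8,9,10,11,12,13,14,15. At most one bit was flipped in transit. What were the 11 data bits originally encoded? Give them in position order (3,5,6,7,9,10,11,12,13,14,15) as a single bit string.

10101101001

s1: b1⊕b3⊕b5⊕b7⊕b9⊕b11⊕b13⊕b15 = 1⊕1⊕0⊕0⊕1⊕0⊕0⊕1 = 0
s2: b2⊕b3⊕b6⊕b7⊕b10⊕b11⊕b14⊕b15 = 0⊕1⊕1⊕0⊕1⊕0⊕0⊕1 = 0
s4: b4⊕b5⊕b6⊕b7⊕b12⊕b13⊕b14⊕b15 = 1⊕0⊕1⊕0⊕0⊕0⊕0⊕1 = 1
s8: b8⊕b9⊕b10⊕b11⊕b12⊕b13⊕b14⊕b15 = 0⊕1⊕1⊕0⊕0⊕0⊕0⊕1 = 1
Syndrome (s8...s1) = 1100 → position 12.
Flip bit 12: corrected codeword = 101101001101001
Data bits at positions 3,5,6,7,9,10,11,12,13,14,15: 10101101001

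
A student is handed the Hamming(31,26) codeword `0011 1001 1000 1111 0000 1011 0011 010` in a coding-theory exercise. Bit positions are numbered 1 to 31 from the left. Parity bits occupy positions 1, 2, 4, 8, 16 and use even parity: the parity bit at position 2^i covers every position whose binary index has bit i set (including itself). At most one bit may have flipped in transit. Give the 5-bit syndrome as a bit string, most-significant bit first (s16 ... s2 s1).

11100

s1: b1⊕b3⊕b5⊕b7⊕b9⊕b11⊕b13⊕b15⊕b17⊕b19⊕b21⊕b23⊕b25⊕b27⊕b29⊕b31 = 0⊕1⊕1⊕0⊕1⊕0⊕1⊕1⊕0⊕0⊕1⊕1⊕0⊕1⊕0⊕0 = 0
s2: b2⊕b3⊕b6⊕b7⊕b10⊕b11⊕b14⊕b15⊕b18⊕b19⊕b22⊕b23⊕b26⊕b27⊕b30⊕b31 = 0⊕1⊕0⊕0⊕0⊕0⊕1⊕1⊕0⊕0⊕0⊕1⊕0⊕1⊕1⊕0 = 0
s4: b4⊕b5⊕b6⊕b7⊕b12⊕b13⊕b14⊕b15⊕b20⊕b21⊕b22⊕b23⊕b28⊕b29⊕b30⊕b31 = 1⊕1⊕0⊕0⊕0⊕1⊕1⊕1⊕0⊕1⊕0⊕1⊕1⊕0⊕1⊕0 = 1
s8: b8⊕b9⊕b10⊕b11⊕b12⊕b13⊕b14⊕b15⊕b24⊕b25⊕b26⊕b27⊕b28⊕b29⊕b30⊕b31 = 1⊕1⊕0⊕0⊕0⊕1⊕1⊕1⊕1⊕0⊕0⊕1⊕1⊕0⊕1⊕0 = 1
s16: b16⊕b17⊕b18⊕b19⊕b20⊕b21⊕b22⊕b23⊕b24⊕b25⊕b26⊕b27⊕b28⊕b29⊕b30⊕b31 = 1⊕0⊕0⊕0⊕0⊕1⊕0⊕1⊕1⊕0⊕0⊕1⊕1⊕0⊕1⊕0 = 1
Syndrome (s16...s1) = 11100 → position 28.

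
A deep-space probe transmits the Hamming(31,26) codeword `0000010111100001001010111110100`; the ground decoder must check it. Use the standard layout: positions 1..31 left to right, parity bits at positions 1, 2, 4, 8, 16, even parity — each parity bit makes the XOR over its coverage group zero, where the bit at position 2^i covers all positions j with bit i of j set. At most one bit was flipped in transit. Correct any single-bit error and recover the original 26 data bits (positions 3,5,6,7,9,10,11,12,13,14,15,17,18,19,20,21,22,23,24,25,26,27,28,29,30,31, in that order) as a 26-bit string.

00101110000001010111010100

s1: b1⊕b3⊕b5⊕b7⊕b9⊕b11⊕b13⊕b15⊕b17⊕b19⊕b21⊕b23⊕b25⊕b27⊕b29⊕b31 = 0⊕0⊕0⊕0⊕1⊕1⊕0⊕0⊕0⊕1⊕1⊕1⊕1⊕1⊕1⊕0 = 0
s2: b2⊕b3⊕b6⊕b7⊕b10⊕b11⊕b14⊕b15⊕b18⊕b19⊕b22⊕b23⊕b26⊕b27⊕b30⊕b31 = 0⊕0⊕1⊕0⊕1⊕1⊕0⊕0⊕0⊕1⊕0⊕1⊕1⊕1⊕0⊕0 = 1
s4: b4⊕b5⊕b6⊕b7⊕b12⊕b13⊕b14⊕b15⊕b20⊕b21⊕b22⊕b23⊕b28⊕b29⊕b30⊕b31 = 0⊕0⊕1⊕0⊕0⊕0⊕0⊕0⊕0⊕1⊕0⊕1⊕0⊕1⊕0⊕0 = 0
s8: b8⊕b9⊕b10⊕b11⊕b12⊕b13⊕b14⊕b15⊕b24⊕b25⊕b26⊕b27⊕b28⊕b29⊕b30⊕b31 = 1⊕1⊕1⊕1⊕0⊕0⊕0⊕0⊕1⊕1⊕1⊕1⊕0⊕1⊕0⊕0 = 1
s16: b16⊕b17⊕b18⊕b19⊕b20⊕b21⊕b22⊕b23⊕b24⊕b25⊕b26⊕b27⊕b28⊕b29⊕b30⊕b31 = 1⊕0⊕0⊕1⊕0⊕1⊕0⊕1⊕1⊕1⊕1⊕1⊕0⊕1⊕0⊕0 = 1
Syndrome (s16...s1) = 11010 → position 26.
Flip bit 26: corrected codeword = 0000010111100001001010111010100
Data bits at positions 3,5,6,7,9,10,11,12,13,14,15,17,18,19,20,21,22,23,24,25,26,27,28,29,30,31: 00101110000001010111010100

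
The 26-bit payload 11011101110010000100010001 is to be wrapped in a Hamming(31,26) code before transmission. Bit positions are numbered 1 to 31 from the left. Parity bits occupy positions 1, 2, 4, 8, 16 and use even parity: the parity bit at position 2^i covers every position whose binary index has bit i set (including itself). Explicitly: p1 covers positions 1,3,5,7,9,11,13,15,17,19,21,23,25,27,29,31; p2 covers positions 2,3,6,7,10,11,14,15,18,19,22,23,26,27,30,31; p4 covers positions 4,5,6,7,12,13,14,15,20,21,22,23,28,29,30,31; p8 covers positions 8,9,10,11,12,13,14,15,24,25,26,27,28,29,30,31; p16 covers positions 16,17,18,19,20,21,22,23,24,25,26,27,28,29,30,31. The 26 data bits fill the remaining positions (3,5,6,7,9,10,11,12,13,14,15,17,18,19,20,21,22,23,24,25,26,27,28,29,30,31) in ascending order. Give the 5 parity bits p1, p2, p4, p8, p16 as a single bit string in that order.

00110

Place data bits at non-power-of-two positions: b3=1, b5=1, b6=0, b7=1, b9=1, b10=1, b11=0, b12=1, b13=1, b14=1, b15=0, b17=0, b18=1, b19=0, b20=0, b21=0, b22=0, b23=1, b24=0, b25=0, b26=0, b27=1, b28=0, b29=0, b30=0, b31=1.
p1 = XOR of data positions {3,5,7,9,11,13,15,17,19,21,23,25,27,29,31} = 1⊕1⊕1⊕1⊕0⊕1⊕0⊕0⊕0⊕0⊕1⊕0⊕1⊕0⊕1 = 0
p2 = XOR of data positions {3,6,7,10,11,14,15,18,19,22,23,26,27,30,31} = 1⊕0⊕1⊕1⊕0⊕1⊕0⊕1⊕0⊕0⊕1⊕0⊕1⊕0⊕1 = 0
p4 = XOR of data positions {5,6,7,12,13,14,15,20,21,22,23,28,29,30,31} = 1⊕0⊕1⊕1⊕1⊕1⊕0⊕0⊕0⊕0⊕1⊕0⊕0⊕0⊕1 = 1
p8 = XOR of data positions {9,10,11,12,13,14,15,24,25,26,27,28,29,30,31} = 1⊕1⊕0⊕1⊕1⊕1⊕0⊕0⊕0⊕0⊕1⊕0⊕0⊕0⊕1 = 1
p16 = XOR of data positions {17,18,19,20,21,22,23,24,25,26,27,28,29,30,31} = 0⊕1⊕0⊕0⊕0⊕0⊕1⊕0⊕0⊕0⊕1⊕0⊕0⊕0⊕1 = 0
Parity bits p1,p2,p4,p8,p16 = 00110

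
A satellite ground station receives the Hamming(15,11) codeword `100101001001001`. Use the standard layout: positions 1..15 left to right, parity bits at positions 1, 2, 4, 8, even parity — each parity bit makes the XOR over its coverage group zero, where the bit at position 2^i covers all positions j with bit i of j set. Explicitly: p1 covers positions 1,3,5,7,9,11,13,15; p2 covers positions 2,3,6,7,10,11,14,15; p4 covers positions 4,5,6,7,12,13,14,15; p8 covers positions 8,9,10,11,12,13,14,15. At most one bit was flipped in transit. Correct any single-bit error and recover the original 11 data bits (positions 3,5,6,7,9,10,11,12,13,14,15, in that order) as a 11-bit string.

00100001001

s1: b1⊕b3⊕b5⊕b7⊕b9⊕b11⊕b13⊕b15 = 1⊕0⊕0⊕0⊕1⊕0⊕0⊕1 = 1
s2: b2⊕b3⊕b6⊕b7⊕b10⊕b11⊕b14⊕b15 = 0⊕0⊕1⊕0⊕0⊕0⊕0⊕1 = 0
s4: b4⊕b5⊕b6⊕b7⊕b12⊕b13⊕b14⊕b15 = 1⊕0⊕1⊕0⊕1⊕0⊕0⊕1 = 0
s8: b8⊕b9⊕b10⊕b11⊕b12⊕b13⊕b14⊕b15 = 0⊕1⊕0⊕0⊕1⊕0⊕0⊕1 = 1
Syndrome (s8...s1) = 1001 → position 9.
Flip bit 9: corrected codeword = 100101000001001
Data bits at positions 3,5,6,7,9,10,11,12,13,14,15: 00100001001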